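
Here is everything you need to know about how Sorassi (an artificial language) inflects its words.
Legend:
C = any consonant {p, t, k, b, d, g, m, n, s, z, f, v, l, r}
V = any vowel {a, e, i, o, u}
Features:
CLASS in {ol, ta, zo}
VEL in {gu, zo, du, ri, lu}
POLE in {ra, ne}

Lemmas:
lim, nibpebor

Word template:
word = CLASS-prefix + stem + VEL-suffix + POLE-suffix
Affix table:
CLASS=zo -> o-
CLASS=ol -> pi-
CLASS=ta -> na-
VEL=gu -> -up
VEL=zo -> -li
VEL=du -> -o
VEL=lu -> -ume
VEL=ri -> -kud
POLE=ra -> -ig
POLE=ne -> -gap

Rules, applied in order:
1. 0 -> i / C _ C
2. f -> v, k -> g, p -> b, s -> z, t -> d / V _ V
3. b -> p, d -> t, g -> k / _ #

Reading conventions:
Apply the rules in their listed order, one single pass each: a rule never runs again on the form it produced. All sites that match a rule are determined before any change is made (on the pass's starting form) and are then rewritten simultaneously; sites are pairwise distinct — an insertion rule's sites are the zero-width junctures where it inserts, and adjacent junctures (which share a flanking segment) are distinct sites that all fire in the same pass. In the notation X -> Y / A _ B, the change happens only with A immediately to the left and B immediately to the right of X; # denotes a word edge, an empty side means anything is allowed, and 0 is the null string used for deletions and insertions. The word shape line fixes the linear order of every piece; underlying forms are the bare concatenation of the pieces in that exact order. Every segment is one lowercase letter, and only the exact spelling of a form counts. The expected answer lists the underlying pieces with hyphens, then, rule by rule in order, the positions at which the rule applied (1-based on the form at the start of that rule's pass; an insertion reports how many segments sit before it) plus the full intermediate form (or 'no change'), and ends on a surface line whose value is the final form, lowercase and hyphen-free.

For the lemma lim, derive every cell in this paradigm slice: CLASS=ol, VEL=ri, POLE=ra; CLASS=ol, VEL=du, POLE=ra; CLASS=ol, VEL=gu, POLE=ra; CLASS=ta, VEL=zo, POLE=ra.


cell CLASS=ol, VEL=ri, POLE=ra:
underlying: pi-lim-kud-ig
1. 0 -> i / C _ C: inserts after position(s) 5: pilimikudig
2. f -> v, k -> g, p -> b, s -> z, t -> d / V _ V: fires at position(s) 7: pilimigudig
3. b -> p, d -> t, g -> k / _ #: fires at position(s) 11: pilimigudik
surface: pilimigudik

cell CLASS=ol, VEL=du, POLE=ra:
underlying: pi-lim-o-ig
1. 0 -> i / C _ C: no change
2. f -> v, k -> g, p -> b, s -> z, t -> d / V _ V: no change
3. b -> p, d -> t, g -> k / _ #: fires at position(s) 8: pilimoik
surface: pilimoik

cell CLASS=ol, VEL=gu, POLE=ra:
underlying: pi-lim-up-ig
1. 0 -> i / C _ C: no change
2. f -> v, k -> g, p -> b, s -> z, t -> d / V _ V: fires at position(s) 7: pilimubig
3. b -> p, d -> t, g -> k / _ #: fires at position(s) 9: pilimubik
surface: pilimubik

cell CLASS=ta, VEL=zo, POLE=ra:
underlying: na-lim-li-ig
1. 0 -> i / C _ C: inserts after position(s) 5: nalimiliig
2. f -> v, k -> g, p -> b, s -> z, t -> d / V _ V: no change
3. b -> p, d -> t, g -> k / _ #: fires at position(s) 10: nalimiliik
surface: nalimiliik


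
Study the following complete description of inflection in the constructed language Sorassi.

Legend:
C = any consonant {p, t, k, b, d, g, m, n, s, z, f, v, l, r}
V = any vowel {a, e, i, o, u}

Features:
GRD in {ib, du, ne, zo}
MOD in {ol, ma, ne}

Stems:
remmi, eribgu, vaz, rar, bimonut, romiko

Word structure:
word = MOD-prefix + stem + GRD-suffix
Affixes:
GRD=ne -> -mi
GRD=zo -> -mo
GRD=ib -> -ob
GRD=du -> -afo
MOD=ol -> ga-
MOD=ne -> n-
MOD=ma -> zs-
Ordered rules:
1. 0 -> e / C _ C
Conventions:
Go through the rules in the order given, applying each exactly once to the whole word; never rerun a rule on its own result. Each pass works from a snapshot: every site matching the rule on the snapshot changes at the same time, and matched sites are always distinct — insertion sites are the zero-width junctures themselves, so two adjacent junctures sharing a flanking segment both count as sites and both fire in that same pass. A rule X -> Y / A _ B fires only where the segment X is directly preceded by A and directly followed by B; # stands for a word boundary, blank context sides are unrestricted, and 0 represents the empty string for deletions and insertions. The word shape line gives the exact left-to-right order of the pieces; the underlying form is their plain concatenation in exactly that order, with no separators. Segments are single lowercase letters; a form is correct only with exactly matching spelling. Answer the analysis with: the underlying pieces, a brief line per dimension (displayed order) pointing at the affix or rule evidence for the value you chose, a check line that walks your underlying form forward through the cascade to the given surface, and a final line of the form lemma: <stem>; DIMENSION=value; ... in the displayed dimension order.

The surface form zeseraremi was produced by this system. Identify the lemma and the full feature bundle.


underlying: zs-rar-mi
GRD=ne - signalled by the affix -mi
MOD=ma - signalled by the affix zs-
check: zsrarmi -> zeseraremi
lemma: rar; GRD=ne; MOD=ma


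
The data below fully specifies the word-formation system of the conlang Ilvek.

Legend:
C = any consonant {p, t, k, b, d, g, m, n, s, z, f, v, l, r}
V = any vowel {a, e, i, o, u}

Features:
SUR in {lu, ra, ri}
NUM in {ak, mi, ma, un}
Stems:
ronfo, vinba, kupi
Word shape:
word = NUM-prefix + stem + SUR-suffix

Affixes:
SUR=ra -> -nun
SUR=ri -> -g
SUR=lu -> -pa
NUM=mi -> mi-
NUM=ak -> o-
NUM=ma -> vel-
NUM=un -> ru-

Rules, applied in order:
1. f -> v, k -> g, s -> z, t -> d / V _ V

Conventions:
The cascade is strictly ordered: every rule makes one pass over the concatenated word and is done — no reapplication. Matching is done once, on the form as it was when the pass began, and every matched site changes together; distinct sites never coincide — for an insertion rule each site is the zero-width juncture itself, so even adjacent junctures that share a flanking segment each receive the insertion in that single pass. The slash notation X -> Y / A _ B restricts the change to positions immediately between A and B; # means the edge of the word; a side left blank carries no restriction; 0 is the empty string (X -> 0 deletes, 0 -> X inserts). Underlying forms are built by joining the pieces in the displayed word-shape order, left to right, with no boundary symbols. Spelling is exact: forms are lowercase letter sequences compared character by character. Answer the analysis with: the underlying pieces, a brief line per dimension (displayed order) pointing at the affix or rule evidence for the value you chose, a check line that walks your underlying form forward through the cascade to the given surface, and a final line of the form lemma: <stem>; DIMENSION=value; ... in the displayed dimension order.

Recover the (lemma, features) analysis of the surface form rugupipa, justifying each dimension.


underlying: ru-kupi-pa
SUR=lu - signalled by the affix -pa
NUM=un - signalled by the affix ru-
check: rukupipa -> rugupipa
lemma: kupi; SUR=lu; NUM=un


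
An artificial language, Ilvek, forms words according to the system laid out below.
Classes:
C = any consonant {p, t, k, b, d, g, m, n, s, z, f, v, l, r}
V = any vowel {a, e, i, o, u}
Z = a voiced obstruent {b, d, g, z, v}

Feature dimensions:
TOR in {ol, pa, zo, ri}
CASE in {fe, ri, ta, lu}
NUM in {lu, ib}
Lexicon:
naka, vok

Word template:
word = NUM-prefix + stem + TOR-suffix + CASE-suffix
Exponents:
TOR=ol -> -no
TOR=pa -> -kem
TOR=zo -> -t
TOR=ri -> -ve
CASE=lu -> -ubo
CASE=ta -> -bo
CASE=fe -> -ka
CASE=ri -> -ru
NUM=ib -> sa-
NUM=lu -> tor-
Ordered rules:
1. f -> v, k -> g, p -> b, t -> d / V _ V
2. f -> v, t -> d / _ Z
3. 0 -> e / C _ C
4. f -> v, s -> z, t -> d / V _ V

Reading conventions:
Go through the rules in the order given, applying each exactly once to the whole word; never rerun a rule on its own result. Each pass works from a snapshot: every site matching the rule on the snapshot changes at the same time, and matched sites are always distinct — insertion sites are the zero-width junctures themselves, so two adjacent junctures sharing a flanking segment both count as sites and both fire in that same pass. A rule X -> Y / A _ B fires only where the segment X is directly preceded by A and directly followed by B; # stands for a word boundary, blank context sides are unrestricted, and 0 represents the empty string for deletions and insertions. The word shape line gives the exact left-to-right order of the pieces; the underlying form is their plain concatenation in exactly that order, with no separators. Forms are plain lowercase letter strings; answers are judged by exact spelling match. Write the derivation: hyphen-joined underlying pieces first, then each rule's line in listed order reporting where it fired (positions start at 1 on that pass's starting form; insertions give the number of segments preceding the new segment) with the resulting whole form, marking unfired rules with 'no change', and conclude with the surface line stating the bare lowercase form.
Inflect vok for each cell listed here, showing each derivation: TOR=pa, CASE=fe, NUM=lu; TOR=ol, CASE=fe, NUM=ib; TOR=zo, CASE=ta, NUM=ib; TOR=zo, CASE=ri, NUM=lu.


cell TOR=pa, CASE=fe, NUM=lu:
underlying: tor-vok-kem-ka
1. f -> v, k -> g, p -> b, t -> d / V _ V: no change
2. f -> v, t -> d / _ Z: no change
3. 0 -> e / C _ C: inserts after position(s) 3, 6, 9: torevokekemeka
4. f -> v, s -> z, t -> d / V _ V: no change
surface: torevokekemeka

cell TOR=ol, CASE=fe, NUM=ib:
underlying: sa-vok-no-ka
1. f -> v, k -> g, p -> b, t -> d / V _ V: fires at position(s) 8: savoknoga
2. f -> v, t -> d / _ Z: no change
3. 0 -> e / C _ C: inserts after position(s) 5: savokenoga
4. f -> v, s -> z, t -> d / V _ V: no change
surface: savokenoga

cell TOR=zo, CASE=ta, NUM=ib:
underlying: sa-vok-t-bo
1. f -> v, k -> g, p -> b, t -> d / V _ V: no change
2. f -> v, t -> d / _ Z: fires at position(s) 6: savokdbo
3. 0 -> e / C _ C: inserts after position(s) 5, 6: savokedebo
4. f -> v, s -> z, t -> d / V _ V: no change
surface: savokedebo

cell TOR=zo, CASE=ri, NUM=lu:
underlying: tor-vok-t-ru
1. f -> v, k -> g, p -> b, t -> d / V _ V: no change
2. f -> v, t -> d / _ Z: no change
3. 0 -> e / C _ C: inserts after position(s) 3, 6, 7: torevoketeru
4. f -> v, s -> z, t -> d / V _ V: fires at position(s) 9: torevokederu
surface: torevokederu


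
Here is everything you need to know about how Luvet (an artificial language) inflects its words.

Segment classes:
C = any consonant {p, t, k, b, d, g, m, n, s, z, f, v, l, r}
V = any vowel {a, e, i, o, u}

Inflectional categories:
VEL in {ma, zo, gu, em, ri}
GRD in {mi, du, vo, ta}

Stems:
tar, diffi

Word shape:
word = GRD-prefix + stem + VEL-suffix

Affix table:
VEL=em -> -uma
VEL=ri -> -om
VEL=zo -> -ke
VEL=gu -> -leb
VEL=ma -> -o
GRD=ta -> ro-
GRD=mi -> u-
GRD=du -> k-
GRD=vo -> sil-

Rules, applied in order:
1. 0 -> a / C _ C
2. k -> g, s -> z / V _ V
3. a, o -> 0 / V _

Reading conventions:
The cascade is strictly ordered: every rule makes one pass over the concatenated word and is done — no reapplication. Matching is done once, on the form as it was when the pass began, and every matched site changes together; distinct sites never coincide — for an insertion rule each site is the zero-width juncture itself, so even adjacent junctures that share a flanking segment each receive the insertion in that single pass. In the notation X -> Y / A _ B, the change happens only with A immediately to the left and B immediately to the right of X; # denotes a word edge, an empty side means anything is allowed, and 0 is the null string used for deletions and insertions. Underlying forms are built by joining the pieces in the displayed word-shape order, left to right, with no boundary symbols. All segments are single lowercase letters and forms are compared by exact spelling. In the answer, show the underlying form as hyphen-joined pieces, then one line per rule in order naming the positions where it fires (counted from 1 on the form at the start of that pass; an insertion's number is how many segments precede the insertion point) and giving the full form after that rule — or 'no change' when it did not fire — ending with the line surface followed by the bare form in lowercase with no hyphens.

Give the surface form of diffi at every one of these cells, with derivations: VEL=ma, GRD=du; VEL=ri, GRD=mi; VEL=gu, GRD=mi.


cell VEL=ma, GRD=du:
underlying: k-diffi-o
1. 0 -> a / C _ C: inserts after position(s) 1, 4: kadifafio
2. k -> g, s -> z / V _ V: no change
3. a, o -> 0 / V _: fires at position(s) 9: kadifafi
surface: kadifafi

cell VEL=ri, GRD=mi:
underlying: u-diffi-om
1. 0 -> a / C _ C: inserts after position(s) 4: udifafiom
2. k -> g, s -> z / V _ V: no change
3. a, o -> 0 / V _: fires at position(s) 8: udifafim
surface: udifafim

cell VEL=gu, GRD=mi:
underlying: u-diffi-leb
1. 0 -> a / C _ C: inserts after position(s) 4: udifafileb
2. k -> g, s -> z / V _ V: no change
3. a, o -> 0 / V _: no change
surface: udifafileb


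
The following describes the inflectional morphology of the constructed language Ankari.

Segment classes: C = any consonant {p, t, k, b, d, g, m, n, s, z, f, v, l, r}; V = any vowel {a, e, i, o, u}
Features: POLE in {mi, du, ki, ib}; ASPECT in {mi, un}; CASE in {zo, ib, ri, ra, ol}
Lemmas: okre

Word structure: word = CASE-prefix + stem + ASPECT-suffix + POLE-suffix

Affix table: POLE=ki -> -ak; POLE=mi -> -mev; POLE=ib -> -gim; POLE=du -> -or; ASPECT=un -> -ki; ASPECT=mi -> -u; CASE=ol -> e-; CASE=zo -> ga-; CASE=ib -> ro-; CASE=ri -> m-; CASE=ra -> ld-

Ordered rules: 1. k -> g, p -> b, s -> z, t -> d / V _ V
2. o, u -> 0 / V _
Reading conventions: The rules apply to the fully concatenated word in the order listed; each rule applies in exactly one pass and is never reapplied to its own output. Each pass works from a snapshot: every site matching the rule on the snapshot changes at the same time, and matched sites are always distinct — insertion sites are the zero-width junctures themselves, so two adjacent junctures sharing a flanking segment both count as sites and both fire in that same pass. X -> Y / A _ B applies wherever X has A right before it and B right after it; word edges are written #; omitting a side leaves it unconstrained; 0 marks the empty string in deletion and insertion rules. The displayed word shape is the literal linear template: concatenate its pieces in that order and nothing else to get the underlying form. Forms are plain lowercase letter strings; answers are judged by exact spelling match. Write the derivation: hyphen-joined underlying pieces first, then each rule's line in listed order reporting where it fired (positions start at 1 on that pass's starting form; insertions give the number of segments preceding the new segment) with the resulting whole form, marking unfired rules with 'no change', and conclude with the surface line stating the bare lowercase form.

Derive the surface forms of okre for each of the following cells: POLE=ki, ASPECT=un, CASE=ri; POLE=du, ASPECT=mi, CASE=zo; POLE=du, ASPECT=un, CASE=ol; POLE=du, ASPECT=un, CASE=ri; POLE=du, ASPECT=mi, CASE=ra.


cell POLE=ki, ASPECT=un, CASE=ri:
underlying: m-okre-ki-ak
1. k -> g, p -> b, s -> z, t -> d / V _ V: fires at position(s) 6: mokregiak
2. o, u -> 0 / V _: no change
surface: mokregiak

cell POLE=du, ASPECT=mi, CASE=zo:
underlying: ga-okre-u-or
1. k -> g, p -> b, s -> z, t -> d / V _ V: no change
2. o, u -> 0 / V _: fires at position(s) 3, 7, 8: gakrer
surface: gakrer

cell POLE=du, ASPECT=un, CASE=ol:
underlying: e-okre-ki-or
1. k -> g, p -> b, s -> z, t -> d / V _ V: fires at position(s) 6: eokregior
2. o, u -> 0 / V _: fires at position(s) 2, 8: ekregir
surface: ekregir

cell POLE=du, ASPECT=un, CASE=ri:
underlying: m-okre-ki-or
1. k -> g, p -> b, s -> z, t -> d / V _ V: fires at position(s) 6: mokregior
2. o, u -> 0 / V _: fires at position(s) 8: mokregir
surface: mokregir

cell POLE=du, ASPECT=mi, CASE=ra:
underlying: ld-okre-u-or
1. k -> g, p -> b, s -> z, t -> d / V _ V: no change
2. o, u -> 0 / V _: fires at position(s) 7, 8: ldokrer
surface: ldokrer


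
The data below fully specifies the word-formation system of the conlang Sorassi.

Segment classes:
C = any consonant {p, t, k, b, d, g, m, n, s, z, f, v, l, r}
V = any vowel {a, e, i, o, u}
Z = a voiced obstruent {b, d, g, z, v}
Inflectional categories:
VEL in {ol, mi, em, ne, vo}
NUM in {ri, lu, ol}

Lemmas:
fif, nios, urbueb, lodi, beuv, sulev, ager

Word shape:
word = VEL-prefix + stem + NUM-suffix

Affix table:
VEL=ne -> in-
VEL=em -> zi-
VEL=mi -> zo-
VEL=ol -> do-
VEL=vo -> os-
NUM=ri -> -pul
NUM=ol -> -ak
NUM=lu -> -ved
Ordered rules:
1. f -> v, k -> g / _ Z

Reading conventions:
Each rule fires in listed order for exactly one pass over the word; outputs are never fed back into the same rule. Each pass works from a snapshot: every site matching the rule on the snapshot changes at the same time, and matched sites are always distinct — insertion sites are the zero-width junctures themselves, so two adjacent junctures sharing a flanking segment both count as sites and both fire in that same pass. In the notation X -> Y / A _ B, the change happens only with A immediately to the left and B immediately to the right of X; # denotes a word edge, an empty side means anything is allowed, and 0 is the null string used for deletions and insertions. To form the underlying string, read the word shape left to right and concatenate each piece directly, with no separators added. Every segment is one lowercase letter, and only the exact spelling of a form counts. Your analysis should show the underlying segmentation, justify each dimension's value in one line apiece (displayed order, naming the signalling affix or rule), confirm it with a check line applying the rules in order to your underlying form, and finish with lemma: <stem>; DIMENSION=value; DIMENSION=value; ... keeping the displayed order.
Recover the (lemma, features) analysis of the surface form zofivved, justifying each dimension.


underlying: zo-fif-ved
VEL=mi - signalled by the affix zo-
NUM=lu - signalled by the affix -ved
check: zofifved -> zofivved
lemma: fif; VEL=mi; NUM=lu


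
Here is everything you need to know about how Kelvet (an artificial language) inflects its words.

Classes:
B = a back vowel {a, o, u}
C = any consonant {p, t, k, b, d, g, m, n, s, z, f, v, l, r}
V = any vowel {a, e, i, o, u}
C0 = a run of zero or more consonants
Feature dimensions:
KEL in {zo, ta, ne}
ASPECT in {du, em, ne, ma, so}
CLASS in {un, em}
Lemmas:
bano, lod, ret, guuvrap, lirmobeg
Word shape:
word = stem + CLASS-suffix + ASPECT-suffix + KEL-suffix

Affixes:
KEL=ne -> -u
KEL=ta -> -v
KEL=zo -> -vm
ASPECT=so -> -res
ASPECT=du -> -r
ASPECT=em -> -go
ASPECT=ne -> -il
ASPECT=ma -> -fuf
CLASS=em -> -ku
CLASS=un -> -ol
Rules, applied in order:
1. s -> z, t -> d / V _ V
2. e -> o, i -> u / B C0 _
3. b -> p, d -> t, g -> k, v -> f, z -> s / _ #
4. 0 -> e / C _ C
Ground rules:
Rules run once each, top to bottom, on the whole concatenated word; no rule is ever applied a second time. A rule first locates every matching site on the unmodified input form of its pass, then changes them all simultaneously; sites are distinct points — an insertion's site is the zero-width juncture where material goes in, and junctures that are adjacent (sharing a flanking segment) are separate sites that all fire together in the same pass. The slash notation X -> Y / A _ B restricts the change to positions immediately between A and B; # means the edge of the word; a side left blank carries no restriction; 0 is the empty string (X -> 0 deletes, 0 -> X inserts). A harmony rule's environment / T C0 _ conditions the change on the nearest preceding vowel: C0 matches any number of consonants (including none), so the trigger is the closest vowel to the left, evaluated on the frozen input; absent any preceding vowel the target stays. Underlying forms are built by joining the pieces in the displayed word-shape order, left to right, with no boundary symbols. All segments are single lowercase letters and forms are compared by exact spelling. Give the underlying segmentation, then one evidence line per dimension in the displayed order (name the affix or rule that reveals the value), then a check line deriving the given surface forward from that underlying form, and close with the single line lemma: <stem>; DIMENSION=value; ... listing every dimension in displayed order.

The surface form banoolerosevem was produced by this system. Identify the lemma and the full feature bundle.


underlying: bano-ol-res-vm
KEL=zo - signalled by the affix -vm
ASPECT=so - signalled by the affix -res
CLASS=un - signalled by the affix -ol
check: banoolresvm -> banoolresvm -> banoolrosvm -> banoolrosvm -> banoolerosevem
lemma: bano; KEL=zo; ASPECT=so; CLASS=un


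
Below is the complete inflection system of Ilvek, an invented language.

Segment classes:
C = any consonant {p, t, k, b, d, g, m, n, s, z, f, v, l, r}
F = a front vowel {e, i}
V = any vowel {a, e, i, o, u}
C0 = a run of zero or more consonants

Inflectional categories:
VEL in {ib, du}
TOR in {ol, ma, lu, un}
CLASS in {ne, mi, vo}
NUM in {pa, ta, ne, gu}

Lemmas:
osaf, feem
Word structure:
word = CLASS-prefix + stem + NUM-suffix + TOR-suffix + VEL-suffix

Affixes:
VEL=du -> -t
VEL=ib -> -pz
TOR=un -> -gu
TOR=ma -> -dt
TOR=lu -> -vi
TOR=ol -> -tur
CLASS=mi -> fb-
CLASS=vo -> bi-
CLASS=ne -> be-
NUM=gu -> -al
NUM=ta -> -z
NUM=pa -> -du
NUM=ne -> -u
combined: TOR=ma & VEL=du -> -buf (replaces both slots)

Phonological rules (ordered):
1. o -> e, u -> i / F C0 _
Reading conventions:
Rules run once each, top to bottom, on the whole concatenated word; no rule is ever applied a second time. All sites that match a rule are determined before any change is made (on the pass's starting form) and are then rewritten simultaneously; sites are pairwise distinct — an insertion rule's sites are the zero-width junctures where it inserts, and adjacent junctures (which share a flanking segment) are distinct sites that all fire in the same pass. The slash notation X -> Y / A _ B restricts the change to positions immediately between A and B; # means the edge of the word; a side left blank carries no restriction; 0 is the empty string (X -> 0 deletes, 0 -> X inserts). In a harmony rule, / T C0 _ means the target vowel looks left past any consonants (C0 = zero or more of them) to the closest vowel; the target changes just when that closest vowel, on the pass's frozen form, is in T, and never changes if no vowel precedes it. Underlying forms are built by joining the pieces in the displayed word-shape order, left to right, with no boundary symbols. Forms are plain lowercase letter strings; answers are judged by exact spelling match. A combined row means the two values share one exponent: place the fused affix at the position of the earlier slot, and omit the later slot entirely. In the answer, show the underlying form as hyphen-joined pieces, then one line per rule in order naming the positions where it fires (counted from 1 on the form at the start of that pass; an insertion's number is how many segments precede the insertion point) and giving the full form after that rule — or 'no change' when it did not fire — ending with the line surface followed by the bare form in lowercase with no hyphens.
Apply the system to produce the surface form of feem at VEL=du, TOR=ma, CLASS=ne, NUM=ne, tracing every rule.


underlying: be-feem-u-buf
1. o -> e, u -> i / F C0 _: fires at position(s) 7: befeemibuf
surface: befeemibuf


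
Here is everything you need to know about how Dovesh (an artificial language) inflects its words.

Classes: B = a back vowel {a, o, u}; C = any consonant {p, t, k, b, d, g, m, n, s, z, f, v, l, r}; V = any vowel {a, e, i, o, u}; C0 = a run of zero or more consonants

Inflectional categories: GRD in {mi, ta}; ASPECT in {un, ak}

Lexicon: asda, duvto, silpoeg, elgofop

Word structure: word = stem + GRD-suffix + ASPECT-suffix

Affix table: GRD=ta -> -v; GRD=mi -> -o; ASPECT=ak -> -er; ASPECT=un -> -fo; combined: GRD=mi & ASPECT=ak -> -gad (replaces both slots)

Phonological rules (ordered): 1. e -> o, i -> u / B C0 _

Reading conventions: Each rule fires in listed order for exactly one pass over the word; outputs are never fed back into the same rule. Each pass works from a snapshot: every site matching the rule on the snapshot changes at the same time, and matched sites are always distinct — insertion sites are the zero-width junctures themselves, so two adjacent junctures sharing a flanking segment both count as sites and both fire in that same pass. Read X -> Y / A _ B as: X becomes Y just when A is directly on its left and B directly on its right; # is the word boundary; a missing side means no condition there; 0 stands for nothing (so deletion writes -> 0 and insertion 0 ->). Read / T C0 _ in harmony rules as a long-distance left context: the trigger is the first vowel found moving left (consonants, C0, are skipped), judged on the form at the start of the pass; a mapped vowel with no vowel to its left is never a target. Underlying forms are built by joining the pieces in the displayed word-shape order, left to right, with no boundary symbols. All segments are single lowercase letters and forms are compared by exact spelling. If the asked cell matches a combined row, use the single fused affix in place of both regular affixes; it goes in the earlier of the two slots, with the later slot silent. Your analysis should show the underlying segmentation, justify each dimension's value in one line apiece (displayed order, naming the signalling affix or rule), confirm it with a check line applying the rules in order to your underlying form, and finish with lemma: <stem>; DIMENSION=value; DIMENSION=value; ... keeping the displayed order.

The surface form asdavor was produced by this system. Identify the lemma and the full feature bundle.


underlying: asda-v-er
GRD=ta - signalled by the affix -v
ASPECT=ak - signalled by the affix -er
check: asdaver -> asdavor
lemma: asda; GRD=ta; ASPECT=ak


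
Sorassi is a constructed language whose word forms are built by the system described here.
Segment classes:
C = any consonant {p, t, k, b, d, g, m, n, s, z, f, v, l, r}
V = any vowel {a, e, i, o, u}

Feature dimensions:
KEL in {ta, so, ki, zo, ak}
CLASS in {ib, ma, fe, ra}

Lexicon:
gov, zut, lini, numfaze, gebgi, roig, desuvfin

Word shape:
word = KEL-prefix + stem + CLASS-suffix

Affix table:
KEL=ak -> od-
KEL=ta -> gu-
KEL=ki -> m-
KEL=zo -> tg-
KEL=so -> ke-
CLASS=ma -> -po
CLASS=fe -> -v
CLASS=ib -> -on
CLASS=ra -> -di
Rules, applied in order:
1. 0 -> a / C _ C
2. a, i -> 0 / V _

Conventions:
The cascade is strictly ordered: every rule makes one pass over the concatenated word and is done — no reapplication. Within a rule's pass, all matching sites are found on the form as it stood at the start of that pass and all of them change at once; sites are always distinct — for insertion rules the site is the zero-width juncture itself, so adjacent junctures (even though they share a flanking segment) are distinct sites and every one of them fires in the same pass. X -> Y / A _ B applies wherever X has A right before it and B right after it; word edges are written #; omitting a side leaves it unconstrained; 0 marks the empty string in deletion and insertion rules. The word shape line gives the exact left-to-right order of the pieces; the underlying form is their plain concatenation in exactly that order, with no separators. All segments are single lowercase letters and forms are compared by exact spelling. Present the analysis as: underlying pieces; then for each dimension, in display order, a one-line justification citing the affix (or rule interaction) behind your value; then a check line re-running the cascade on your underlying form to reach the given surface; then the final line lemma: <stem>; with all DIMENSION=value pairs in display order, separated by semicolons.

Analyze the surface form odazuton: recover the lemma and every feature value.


underlying: od-zut-on
KEL=ak - signalled by the affix od-
CLASS=ib - signalled by the affix -on
check: odzuton -> odazuton -> odazuton
lemma: zut; KEL=ak; CLASS=ib


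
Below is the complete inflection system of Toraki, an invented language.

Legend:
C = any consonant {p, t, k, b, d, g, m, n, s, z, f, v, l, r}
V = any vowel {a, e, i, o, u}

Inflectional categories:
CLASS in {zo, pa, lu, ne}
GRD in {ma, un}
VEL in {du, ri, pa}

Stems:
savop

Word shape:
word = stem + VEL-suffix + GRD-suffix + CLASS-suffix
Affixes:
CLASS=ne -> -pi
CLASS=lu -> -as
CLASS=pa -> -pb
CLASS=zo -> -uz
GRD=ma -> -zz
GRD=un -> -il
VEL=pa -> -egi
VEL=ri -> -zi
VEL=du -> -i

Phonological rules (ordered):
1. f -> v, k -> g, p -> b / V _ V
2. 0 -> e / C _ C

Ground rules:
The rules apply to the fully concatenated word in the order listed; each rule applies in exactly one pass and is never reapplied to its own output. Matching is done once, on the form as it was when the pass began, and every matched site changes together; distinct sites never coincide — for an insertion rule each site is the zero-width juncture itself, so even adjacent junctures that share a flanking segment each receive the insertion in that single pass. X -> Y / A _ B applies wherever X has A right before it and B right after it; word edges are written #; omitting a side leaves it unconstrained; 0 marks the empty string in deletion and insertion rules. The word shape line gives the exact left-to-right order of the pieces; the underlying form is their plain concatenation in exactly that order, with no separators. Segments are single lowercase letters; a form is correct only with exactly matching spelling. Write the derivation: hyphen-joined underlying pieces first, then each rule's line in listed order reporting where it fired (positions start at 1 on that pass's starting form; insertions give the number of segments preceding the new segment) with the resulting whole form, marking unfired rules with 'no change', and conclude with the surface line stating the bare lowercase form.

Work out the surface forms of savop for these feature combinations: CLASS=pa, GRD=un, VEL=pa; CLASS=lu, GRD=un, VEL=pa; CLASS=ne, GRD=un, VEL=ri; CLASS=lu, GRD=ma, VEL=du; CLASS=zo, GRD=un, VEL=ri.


cell CLASS=pa, GRD=un, VEL=pa:
underlying: savop-egi-il-pb
1. f -> v, k -> g, p -> b / V _ V: fires at position(s) 5: savobegiilpb
2. 0 -> e / C _ C: inserts after position(s) 10, 11: savobegiilepeb
surface: savobegiilepeb

cell CLASS=lu, GRD=un, VEL=pa:
underlying: savop-egi-il-as
1. f -> v, k -> g, p -> b / V _ V: fires at position(s) 5: savobegiilas
2. 0 -> e / C _ C: no change
surface: savobegiilas

cell CLASS=ne, GRD=un, VEL=ri:
underlying: savop-zi-il-pi
1. f -> v, k -> g, p -> b / V _ V: no change
2. 0 -> e / C _ C: inserts after position(s) 5, 9: savopeziilepi
surface: savopeziilepi

cell CLASS=lu, GRD=ma, VEL=du:
underlying: savop-i-zz-as
1. f -> v, k -> g, p -> b / V _ V: fires at position(s) 5: savobizzas
2. 0 -> e / C _ C: inserts after position(s) 7: savobizezas
surface: savobizezas

cell CLASS=zo, GRD=un, VEL=ri:
underlying: savop-zi-il-uz
1. f -> v, k -> g, p -> b / V _ V: no change
2. 0 -> e / C _ C: inserts after position(s) 5: savopeziiluz
surface: savopeziiluz


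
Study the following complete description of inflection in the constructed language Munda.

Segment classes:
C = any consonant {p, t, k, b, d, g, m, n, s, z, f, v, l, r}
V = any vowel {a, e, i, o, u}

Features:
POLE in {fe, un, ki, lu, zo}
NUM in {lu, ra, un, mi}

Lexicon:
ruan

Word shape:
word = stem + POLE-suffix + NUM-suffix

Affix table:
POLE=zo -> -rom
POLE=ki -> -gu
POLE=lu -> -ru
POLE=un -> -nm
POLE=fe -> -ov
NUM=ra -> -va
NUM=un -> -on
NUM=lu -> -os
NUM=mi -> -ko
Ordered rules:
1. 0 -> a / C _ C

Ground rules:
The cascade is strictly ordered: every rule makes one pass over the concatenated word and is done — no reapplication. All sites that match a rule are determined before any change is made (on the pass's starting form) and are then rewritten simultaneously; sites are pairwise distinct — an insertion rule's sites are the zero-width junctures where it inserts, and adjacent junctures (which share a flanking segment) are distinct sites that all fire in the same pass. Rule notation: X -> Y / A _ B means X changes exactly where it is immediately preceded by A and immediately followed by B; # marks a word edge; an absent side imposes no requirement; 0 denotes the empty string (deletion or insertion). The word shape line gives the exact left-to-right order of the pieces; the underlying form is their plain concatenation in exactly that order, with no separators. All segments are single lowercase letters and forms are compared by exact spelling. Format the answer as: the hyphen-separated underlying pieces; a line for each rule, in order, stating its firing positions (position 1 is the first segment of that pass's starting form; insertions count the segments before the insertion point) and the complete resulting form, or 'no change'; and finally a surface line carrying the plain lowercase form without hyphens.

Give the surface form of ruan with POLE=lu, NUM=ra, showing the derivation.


underlying: ruan-ru-va
1. 0 -> a / C _ C: inserts after position(s) 4: ruanaruva
surface: ruanaruva


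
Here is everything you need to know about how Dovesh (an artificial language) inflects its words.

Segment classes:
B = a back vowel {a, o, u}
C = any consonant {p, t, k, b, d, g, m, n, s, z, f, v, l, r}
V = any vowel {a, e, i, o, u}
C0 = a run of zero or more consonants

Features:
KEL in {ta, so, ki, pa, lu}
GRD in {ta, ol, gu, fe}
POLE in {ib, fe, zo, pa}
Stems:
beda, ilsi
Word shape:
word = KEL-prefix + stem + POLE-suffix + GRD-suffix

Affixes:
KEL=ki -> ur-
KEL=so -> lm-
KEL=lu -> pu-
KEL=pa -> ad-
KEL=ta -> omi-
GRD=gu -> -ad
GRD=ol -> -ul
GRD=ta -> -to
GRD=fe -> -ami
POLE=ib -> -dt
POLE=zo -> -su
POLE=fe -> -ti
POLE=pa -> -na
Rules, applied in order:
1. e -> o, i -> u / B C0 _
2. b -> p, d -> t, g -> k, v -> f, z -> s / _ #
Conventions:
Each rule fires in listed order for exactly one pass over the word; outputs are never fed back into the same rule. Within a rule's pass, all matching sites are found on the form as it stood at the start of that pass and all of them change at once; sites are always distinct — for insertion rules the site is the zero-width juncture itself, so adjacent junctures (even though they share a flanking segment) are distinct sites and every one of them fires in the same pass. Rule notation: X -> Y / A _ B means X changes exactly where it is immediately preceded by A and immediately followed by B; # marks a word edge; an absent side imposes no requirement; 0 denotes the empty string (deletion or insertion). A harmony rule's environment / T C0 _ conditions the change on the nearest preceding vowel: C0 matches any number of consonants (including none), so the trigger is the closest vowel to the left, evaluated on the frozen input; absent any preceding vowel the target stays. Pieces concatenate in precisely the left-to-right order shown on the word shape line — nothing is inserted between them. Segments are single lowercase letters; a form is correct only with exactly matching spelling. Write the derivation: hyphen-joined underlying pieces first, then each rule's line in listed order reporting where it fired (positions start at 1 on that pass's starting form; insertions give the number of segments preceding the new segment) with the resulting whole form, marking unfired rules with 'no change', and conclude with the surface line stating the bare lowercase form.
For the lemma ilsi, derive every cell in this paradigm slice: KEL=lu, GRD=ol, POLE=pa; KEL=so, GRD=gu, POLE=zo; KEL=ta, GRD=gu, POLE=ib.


cell KEL=lu, GRD=ol, POLE=pa:
underlying: pu-ilsi-na-ul
1. e -> o, i -> u / B C0 _: fires at position(s) 3: puulsinaul
2. b -> p, d -> t, g -> k, v -> f, z -> s / _ #: no change
surface: puulsinaul

cell KEL=so, GRD=gu, POLE=zo:
underlying: lm-ilsi-su-ad
1. e -> o, i -> u / B C0 _: no change
2. b -> p, d -> t, g -> k, v -> f, z -> s / _ #: fires at position(s) 10: lmilsisuat
surface: lmilsisuat

cell KEL=ta, GRD=gu, POLE=ib:
underlying: omi-ilsi-dt-ad
1. e -> o, i -> u / B C0 _: fires at position(s) 3: omuilsidtad
2. b -> p, d -> t, g -> k, v -> f, z -> s / _ #: fires at position(s) 11: omuilsidtat
surface: omuilsidtat


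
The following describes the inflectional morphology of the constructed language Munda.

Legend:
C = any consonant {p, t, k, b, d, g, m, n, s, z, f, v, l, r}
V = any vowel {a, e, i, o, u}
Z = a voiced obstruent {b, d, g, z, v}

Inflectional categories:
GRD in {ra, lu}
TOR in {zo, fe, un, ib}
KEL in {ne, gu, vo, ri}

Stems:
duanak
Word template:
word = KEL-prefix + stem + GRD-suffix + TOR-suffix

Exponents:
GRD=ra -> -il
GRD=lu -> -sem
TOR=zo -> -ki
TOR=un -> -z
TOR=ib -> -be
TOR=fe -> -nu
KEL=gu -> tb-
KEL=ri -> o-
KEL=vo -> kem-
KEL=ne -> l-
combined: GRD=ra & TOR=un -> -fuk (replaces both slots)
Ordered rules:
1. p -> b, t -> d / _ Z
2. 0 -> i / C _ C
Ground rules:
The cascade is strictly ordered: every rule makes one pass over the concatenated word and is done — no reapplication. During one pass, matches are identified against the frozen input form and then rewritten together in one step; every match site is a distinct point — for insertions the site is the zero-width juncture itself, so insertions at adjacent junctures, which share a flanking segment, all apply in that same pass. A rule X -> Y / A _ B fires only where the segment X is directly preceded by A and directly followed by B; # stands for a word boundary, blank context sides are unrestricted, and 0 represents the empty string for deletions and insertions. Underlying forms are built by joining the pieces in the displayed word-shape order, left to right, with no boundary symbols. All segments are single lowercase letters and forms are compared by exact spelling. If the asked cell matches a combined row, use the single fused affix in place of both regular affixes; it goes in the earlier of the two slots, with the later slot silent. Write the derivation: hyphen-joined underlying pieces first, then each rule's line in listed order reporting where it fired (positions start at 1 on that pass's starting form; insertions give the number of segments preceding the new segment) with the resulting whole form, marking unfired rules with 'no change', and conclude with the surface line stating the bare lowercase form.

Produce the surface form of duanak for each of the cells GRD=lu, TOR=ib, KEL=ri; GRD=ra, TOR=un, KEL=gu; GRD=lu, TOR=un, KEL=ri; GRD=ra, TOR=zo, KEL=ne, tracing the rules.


cell GRD=lu, TOR=ib, KEL=ri:
underlying: o-duanak-sem-be
1. p -> b, t -> d / _ Z: no change
2. 0 -> i / C _ C: inserts after position(s) 7, 10: oduanakisemibe
surface: oduanakisemibe

cell GRD=ra, TOR=un, KEL=gu:
underlying: tb-duanak-fuk
1. p -> b, t -> d / _ Z: fires at position(s) 1: dbduanakfuk
2. 0 -> i / C _ C: inserts after position(s) 1, 2, 8: dibiduanakifuk
surface: dibiduanakifuk

cell GRD=lu, TOR=un, KEL=ri:
underlying: o-duanak-sem-z
1. p -> b, t -> d / _ Z: no change
2. 0 -> i / C _ C: inserts after position(s) 7, 10: oduanakisemiz
surface: oduanakisemiz

cell GRD=ra, TOR=zo, KEL=ne:
underlying: l-duanak-il-ki
1. p -> b, t -> d / _ Z: no change
2. 0 -> i / C _ C: inserts after position(s) 1, 9: liduanakiliki
surface: liduanakiliki


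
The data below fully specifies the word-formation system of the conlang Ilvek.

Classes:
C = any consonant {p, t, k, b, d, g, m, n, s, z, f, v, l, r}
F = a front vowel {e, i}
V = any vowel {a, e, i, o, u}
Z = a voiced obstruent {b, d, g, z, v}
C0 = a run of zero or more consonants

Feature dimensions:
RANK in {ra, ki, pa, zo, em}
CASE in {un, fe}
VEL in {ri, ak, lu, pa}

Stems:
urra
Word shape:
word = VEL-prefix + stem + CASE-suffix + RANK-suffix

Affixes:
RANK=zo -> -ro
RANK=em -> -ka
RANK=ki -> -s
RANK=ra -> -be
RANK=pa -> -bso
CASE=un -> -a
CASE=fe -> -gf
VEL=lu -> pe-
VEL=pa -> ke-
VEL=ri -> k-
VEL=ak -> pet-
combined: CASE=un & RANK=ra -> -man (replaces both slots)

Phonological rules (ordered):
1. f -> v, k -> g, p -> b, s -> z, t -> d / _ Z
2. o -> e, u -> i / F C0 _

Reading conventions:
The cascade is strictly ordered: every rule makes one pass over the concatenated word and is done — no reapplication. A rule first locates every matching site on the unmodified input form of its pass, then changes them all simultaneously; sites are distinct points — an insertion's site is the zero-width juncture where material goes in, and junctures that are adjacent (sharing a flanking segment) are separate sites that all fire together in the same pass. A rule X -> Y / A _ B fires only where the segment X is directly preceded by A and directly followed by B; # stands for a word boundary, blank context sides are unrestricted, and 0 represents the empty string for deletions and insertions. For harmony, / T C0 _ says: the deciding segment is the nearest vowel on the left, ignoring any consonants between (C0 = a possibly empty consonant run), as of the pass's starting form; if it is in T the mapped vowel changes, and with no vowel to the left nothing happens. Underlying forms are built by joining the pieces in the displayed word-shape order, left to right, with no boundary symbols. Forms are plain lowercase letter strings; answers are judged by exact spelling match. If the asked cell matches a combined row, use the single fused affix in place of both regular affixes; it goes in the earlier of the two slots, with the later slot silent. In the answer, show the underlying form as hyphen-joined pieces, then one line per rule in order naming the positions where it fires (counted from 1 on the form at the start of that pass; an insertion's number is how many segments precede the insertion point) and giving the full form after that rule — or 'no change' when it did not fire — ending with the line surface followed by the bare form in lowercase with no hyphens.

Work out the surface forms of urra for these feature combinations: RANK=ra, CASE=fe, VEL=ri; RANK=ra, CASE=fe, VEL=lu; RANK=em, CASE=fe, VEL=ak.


cell RANK=ra, CASE=fe, VEL=ri:
underlying: k-urra-gf-be
1. f -> v, k -> g, p -> b, s -> z, t -> d / _ Z: fires at position(s) 7: kurragvbe
2. o -> e, u -> i / F C0 _: no change
surface: kurragvbe

cell RANK=ra, CASE=fe, VEL=lu:
underlying: pe-urra-gf-be
1. f -> v, k -> g, p -> b, s -> z, t -> d / _ Z: fires at position(s) 8: peurragvbe
2. o -> e, u -> i / F C0 _: fires at position(s) 3: peirragvbe
surface: peirragvbe

cell RANK=em, CASE=fe, VEL=ak:
underlying: pet-urra-gf-ka
1. f -> v, k -> g, p -> b, s -> z, t -> d / _ Z: no change
2. o -> e, u -> i / F C0 _: fires at position(s) 4: petirragfka
surface: petirragfka
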